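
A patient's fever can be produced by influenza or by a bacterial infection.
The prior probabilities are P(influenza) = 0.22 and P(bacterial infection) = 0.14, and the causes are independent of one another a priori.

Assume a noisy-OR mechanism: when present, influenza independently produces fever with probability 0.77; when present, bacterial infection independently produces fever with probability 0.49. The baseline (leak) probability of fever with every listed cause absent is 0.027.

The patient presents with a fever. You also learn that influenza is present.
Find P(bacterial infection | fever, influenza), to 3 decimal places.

P(bacterial infection | fever, influenza) ≈ 0.157

Under noisy-OR, P(fever | causes) = 1 − (1−0.027)·∏(1−qᵢ) over the active causes.
Numerator (weight on configurations with bacterial infection): 0.885867·0.14 = 0.124021
Normalizer over all consistent configurations: 0.77621·0.86 + 0.885867·0.14 = 0.791562
P(bacterial infection | fever, influenza) = 0.124021/0.791562 ≈ 0.157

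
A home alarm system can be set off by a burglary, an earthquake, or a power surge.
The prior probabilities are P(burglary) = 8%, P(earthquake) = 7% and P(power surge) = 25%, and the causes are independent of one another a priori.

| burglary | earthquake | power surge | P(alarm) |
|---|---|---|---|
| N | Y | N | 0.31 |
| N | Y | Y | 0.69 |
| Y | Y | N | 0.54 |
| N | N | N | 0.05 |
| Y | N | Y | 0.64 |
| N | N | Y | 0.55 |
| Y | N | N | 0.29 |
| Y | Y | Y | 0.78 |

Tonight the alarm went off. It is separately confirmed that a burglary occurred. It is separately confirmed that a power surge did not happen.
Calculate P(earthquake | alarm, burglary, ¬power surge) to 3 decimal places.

By total probability over both values of earthquake:
  P(alarm | burglary, ¬power surge) = 0.29·0.93 + 0.54·0.07
        = 0.269700 + 0.037800 = 0.307500
The terms with earthquake present sum to 0.037800, so
  P(earthquake | alarm, burglary, ¬power surge) = 0.037800 / 0.307500 ≈ 0.123

P(earthquake | alarm, burglary, ¬power surge) ≈ 0.123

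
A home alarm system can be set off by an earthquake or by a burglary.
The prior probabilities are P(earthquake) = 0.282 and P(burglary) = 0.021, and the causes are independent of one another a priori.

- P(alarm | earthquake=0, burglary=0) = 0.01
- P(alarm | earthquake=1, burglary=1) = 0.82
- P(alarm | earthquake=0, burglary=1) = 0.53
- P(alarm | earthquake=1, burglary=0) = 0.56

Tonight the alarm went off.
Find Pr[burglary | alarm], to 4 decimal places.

For the numerator, keep only burglary=true terms: 0.007991 + 0.004856 = 0.012847
Normalizer over all consistent configurations: 0.01×0.718×0.979 + 0.53×0.718×0.021 + 0.56×0.282×0.979 + 0.82×0.282×0.021 = 0.174480
Posterior = 0.012847 / 0.174480 ≈ 0.0736

Pr[burglary | alarm] ≈ 0.0736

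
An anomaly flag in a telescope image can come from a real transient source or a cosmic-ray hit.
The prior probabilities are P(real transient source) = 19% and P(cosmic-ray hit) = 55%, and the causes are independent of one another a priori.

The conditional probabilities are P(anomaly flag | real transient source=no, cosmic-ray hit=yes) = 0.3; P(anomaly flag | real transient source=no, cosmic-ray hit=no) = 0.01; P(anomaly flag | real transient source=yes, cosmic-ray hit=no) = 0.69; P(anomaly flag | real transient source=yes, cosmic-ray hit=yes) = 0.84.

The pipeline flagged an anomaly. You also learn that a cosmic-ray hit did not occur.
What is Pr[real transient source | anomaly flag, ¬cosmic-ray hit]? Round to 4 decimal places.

Enumerate both values of real transient source and weight by the priors:
  P(anomaly flag | ¬cosmic-ray hit) = 0.01×0.81 + 0.69×0.19
        = 0.008100 + 0.131100 = 0.139200
Configurations with real transient source contribute 0.131100, so
  P(real transient source | anomaly flag, ¬cosmic-ray hit) = 0.131100 / 0.139200 ≈ 0.9418

Pr[real transient source | anomaly flag, ¬cosmic-ray hit] ≈ 0.9418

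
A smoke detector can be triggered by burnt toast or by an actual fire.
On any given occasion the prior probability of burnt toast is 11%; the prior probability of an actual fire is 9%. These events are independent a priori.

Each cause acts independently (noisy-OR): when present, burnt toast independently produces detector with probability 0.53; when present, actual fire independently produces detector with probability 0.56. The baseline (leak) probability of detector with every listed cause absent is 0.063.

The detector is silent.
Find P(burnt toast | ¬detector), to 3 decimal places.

Under noisy-OR, P(detector | causes) = 1 − (1−0.063)·∏(1−qᵢ) over the active causes.
P(¬detector) = 0.937×0.89×0.91 + 0.41228×0.89×0.09 + 0.44039×0.11×0.91 + 0.193772×0.11×0.09 = 0.758876 + 0.033024 + 0.044083 + 0.001918 = 0.837901
Of this, 0.046001 comes from 0.044083 + 0.001918 (the burnt toast=true cases).
So P(burnt toast | ¬detector) = 0.046001/0.837901 ≈ 0.055.

P(burnt toast | ¬detector) ≈ 0.055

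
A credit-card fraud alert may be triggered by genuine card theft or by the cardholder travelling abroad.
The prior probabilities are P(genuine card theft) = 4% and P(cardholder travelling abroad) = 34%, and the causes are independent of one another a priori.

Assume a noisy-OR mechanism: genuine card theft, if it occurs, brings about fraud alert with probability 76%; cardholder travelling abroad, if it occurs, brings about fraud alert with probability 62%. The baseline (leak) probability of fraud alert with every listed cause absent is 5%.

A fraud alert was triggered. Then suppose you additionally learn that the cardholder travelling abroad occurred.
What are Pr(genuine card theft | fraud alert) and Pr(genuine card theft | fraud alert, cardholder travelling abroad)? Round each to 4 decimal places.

Pr(genuine card theft | fraud alert) ≈ 0.1201; Pr(genuine card theft | fraud alert, cardholder travelling abroad) ≈ 0.0562

Under noisy-OR, P(fraud alert | causes) = 1 − (1−0.05)·∏(1−qᵢ) over the active causes.
For the numerator, keep only genuine card theft=true terms: 0.020381 + 0.012422 = 0.032803
Denominator P(fraud alert): 0.05·0.96·0.66 + 0.639·0.96·0.34 + 0.772·0.04·0.66 + 0.91336·0.04·0.34 = 0.273053
Posterior = 0.032803 / 0.273053 ≈ 0.1201

Now condition on the additional information:
Sum P(fraud alert|·) weighted by the priors over both values of genuine card theft:
  P(fraud alert | cardholder travelling abroad) = 0.639·0.96 + 0.91336·0.04
        = 0.613440 + 0.036534 = 0.649974
The terms with genuine card theft present sum to 0.036534, so
  P(genuine card theft | fraud alert, cardholder travelling abroad) = 0.036534 / 0.649974 ≈ 0.0562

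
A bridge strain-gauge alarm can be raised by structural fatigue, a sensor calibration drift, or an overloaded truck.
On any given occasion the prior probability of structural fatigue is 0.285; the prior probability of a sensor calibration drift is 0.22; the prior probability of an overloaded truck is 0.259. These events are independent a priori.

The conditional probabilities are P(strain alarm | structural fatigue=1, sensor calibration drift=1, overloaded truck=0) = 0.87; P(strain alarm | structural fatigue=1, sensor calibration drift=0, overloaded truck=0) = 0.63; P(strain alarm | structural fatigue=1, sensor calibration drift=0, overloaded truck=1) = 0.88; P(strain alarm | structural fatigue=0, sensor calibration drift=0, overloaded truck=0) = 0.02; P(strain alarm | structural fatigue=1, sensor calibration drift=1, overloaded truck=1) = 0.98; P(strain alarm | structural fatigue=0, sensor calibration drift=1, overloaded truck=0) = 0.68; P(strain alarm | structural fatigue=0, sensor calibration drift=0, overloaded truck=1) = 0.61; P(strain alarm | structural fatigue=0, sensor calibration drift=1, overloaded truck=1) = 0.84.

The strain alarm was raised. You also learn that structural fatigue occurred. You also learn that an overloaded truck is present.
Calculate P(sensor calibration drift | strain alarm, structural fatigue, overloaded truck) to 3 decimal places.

By total probability over both values of sensor calibration drift:
  P(strain alarm | structural fatigue, overloaded truck) = 0.88*0.78 + 0.98*0.22
        = 0.686400 + 0.215600 = 0.902000
The terms with sensor calibration drift present sum to 0.215600, so
  P(sensor calibration drift | strain alarm, structural fatigue, overloaded truck) = 0.215600 / 0.902000 ≈ 0.239

P(sensor calibration drift | strain alarm, structural fatigue, overloaded truck) ≈ 0.239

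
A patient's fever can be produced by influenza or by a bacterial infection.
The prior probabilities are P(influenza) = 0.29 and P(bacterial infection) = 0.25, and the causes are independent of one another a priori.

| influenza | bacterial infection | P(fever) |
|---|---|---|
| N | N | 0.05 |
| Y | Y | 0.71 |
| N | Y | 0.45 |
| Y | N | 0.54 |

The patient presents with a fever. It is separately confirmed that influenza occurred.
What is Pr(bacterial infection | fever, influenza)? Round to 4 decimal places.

Pr(bacterial infection | fever, influenza) ≈ 0.3047

Sum P(fever|·) weighted by the priors over both values of bacterial infection:
  P(fever | influenza) = 0.54·0.75 + 0.71·0.25
        = 0.405000 + 0.177500 = 0.582500
The terms with bacterial infection present sum to 0.177500, so
  P(bacterial infection | fever, influenza) = 0.177500 / 0.582500 ≈ 0.3047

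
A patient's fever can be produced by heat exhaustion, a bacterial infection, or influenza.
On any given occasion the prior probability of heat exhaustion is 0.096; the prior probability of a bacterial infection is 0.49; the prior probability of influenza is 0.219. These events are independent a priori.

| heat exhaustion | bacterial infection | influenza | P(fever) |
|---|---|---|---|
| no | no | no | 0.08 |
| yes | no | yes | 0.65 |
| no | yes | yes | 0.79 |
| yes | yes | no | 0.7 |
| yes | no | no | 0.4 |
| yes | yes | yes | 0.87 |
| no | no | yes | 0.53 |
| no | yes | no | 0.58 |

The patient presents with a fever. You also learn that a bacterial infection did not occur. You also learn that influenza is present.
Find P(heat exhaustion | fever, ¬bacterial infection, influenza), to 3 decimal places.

P(heat exhaustion | fever, ¬bacterial infection, influenza) ≈ 0.115

Weight on heat exhaustion=true, given the evidence: 0.65*0.096 = 0.062400
Denominator P(fever | ¬bacterial infection, influenza): 0.53*0.904 + 0.65*0.096 = 0.541520
Posterior = 0.062400 / 0.541520 ≈ 0.115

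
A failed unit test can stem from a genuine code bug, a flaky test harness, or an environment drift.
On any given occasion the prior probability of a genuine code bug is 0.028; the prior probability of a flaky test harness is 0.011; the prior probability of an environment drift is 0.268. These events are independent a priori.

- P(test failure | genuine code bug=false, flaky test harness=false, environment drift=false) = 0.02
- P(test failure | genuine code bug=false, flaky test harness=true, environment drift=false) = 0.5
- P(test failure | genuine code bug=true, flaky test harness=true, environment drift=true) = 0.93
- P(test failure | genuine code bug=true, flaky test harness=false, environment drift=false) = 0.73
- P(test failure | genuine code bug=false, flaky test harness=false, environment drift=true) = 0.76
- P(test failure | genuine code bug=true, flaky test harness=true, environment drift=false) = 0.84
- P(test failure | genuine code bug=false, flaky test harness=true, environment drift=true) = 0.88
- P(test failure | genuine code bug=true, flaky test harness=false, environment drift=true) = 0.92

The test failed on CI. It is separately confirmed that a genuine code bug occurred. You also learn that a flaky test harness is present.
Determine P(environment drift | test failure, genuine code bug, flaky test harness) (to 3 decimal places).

P(test failure | genuine code bug, flaky test harness) = 0.84·0.732 + 0.93·0.268 = 0.614880 + 0.249240 = 0.864120
The environment drift-present share is 0.93·0.268 = 0.249240.
Hence the posterior is 0.249240/0.864120 ≈ 0.288.

P(environment drift | test failure, genuine code bug, flaky test harness) ≈ 0.288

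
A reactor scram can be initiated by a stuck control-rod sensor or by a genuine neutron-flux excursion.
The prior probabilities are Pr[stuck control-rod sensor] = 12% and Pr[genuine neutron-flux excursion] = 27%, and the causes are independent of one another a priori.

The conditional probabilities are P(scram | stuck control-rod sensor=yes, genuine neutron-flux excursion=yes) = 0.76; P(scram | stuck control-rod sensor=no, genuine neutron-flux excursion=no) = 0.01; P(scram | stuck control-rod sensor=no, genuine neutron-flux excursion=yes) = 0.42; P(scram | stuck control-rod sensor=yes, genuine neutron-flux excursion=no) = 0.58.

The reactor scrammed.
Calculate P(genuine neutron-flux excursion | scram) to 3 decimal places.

P(genuine neutron-flux excursion | scram) ≈ 0.685

For the numerator, keep only genuine neutron-flux excursion=true terms: 0.099792 + 0.024624 = 0.124416
Denominator P(scram): 0.01×0.88×0.73 + 0.42×0.88×0.27 + 0.58×0.12×0.73 + 0.76×0.12×0.27 = 0.181648
P(genuine neutron-flux excursion | scram) = 0.124416/0.181648 ≈ 0.685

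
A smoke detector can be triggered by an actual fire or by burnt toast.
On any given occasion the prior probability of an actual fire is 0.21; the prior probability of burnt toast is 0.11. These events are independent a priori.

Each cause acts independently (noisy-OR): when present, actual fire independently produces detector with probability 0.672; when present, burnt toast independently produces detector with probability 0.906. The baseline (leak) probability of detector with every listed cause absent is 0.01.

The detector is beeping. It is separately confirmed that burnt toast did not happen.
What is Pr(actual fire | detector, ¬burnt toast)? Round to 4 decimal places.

Pr(actual fire | detector, ¬burnt toast) ≈ 0.9472

Under noisy-OR, P(detector | causes) = 1 − (1−0.01)·∏(1−qᵢ) over the active causes.
Enumerate both values of actual fire and weight by the priors:
  P(detector | ¬burnt toast) = 0.01×0.79 + 0.67528×0.21
        = 0.007900 + 0.141809 = 0.149709
The terms with actual fire present sum to 0.141809, so
  P(actual fire | detector, ¬burnt toast) = 0.141809 / 0.149709 ≈ 0.9472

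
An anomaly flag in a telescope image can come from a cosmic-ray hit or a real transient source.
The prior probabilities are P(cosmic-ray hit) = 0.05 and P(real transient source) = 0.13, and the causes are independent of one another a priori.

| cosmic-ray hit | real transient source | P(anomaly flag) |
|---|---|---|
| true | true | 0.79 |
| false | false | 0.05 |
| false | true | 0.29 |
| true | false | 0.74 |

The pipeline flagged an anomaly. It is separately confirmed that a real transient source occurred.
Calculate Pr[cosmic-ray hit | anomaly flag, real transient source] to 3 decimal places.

Pr[cosmic-ray hit | anomaly flag, real transient source] ≈ 0.125

P(anomaly flag | real transient source) = 0.29·0.95 + 0.79·0.05 = 0.275500 + 0.039500 = 0.315000
Of this, 0.039500 comes from 0.79·0.05 (the cosmic-ray hit=true cases).
Hence the posterior is 0.039500/0.315000 ≈ 0.125.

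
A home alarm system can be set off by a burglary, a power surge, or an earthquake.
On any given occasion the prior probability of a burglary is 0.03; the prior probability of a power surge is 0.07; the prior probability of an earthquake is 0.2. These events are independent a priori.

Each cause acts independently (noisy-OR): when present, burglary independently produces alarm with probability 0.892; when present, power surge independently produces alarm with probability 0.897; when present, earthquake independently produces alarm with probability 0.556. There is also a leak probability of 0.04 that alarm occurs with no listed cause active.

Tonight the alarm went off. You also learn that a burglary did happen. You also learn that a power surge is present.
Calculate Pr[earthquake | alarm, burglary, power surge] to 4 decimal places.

Pr[earthquake | alarm, burglary, power surge] ≈ 0.2010

Under noisy-OR, P(alarm | causes) = 1 − (1−0.04)·∏(1−qᵢ) over the active causes.
By total probability over both values of earthquake:
  P(alarm | burglary, power surge) = 0.989321*0.8 + 0.995259*0.2
        = 0.791457 + 0.199052 = 0.990509
The terms with earthquake present sum to 0.199052, so
  P(earthquake | alarm, burglary, power surge) = 0.199052 / 0.990509 ≈ 0.2010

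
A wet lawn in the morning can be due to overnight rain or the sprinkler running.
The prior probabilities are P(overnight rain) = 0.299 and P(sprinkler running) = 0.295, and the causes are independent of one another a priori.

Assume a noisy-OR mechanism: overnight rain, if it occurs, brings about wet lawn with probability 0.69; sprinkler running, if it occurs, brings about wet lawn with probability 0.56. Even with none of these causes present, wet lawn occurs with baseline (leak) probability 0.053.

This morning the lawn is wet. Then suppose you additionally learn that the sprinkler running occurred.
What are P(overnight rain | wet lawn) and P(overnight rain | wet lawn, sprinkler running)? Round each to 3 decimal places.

P(overnight rain | wet lawn) ≈ 0.606; P(overnight rain | wet lawn, sprinkler running) ≈ 0.389

Under noisy-OR, P(wet lawn | causes) = 1 − (1−0.053)·∏(1−qᵢ) over the active causes.
Numerator (weight on configurations with overnight rain): 0.148912 + 0.076811 = 0.225723
The normalizing constant is 0.053*0.701*0.705 + 0.58332*0.701*0.295 + 0.70643*0.299*0.705 + 0.870829*0.299*0.295 = 0.372544
Posterior = 0.225723 / 0.372544 ≈ 0.606

With the extra evidence:
P(wet lawn | sprinkler running) = 0.58332*0.701 + 0.870829*0.299 = 0.408907 + 0.260378 = 0.669285
Restricting to configurations with overnight rain present: 0.870829*0.299 = 0.260378.
Hence the posterior is 0.260378/0.669285 ≈ 0.389.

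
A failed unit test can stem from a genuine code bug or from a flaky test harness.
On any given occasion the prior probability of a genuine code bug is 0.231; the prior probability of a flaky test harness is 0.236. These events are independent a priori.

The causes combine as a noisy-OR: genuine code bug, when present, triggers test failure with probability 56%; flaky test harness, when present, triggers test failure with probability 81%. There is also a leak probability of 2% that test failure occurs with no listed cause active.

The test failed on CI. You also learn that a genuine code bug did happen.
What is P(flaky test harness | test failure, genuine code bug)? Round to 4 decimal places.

P(flaky test harness | test failure, genuine code bug) ≈ 0.3327

Under noisy-OR, P(test failure | causes) = 1 − (1−0.02)·∏(1−qᵢ) over the active causes.
P(test failure | genuine code bug) = 0.5688*0.764 + 0.918072*0.236 = 0.434563 + 0.216665 = 0.651228
Of this, 0.216665 comes from 0.918072*0.236 (the flaky test harness=true cases).
P(flaky test harness | test failure, genuine code bug) = 0.216665 / 0.651228 ≈ 0.3327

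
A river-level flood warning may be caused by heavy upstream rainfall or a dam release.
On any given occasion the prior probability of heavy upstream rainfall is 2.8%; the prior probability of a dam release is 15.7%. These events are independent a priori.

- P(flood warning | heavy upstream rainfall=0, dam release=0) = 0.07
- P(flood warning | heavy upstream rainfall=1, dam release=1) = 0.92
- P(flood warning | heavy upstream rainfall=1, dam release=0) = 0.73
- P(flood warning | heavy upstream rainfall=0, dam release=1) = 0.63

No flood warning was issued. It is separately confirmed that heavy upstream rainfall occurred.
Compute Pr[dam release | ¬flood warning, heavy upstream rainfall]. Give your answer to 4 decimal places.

Numerator (weight on configurations with dam release): 0.08×0.157 = 0.012560
Normalizer over all consistent configurations: 0.27×0.843 + 0.08×0.157 = 0.240170
Posterior = 0.012560 / 0.240170 ≈ 0.0523

Pr[dam release | ¬flood warning, heavy upstream rainfall] ≈ 0.0523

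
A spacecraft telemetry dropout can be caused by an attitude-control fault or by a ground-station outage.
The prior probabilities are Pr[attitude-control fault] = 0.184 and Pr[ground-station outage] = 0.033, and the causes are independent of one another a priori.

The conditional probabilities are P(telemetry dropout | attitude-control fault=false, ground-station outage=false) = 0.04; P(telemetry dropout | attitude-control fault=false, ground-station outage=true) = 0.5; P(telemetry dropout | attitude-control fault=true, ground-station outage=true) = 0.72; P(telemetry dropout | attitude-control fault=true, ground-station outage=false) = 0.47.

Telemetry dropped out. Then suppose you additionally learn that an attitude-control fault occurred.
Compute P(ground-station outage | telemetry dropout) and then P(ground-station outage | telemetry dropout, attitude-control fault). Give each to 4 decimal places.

P(ground-station outage | telemetry dropout) ≈ 0.1341; P(ground-station outage | telemetry dropout, attitude-control fault) ≈ 0.0497

P(telemetry dropout) = 0.04·0.816·0.967 + 0.5·0.816·0.033 + 0.47·0.184·0.967 + 0.72·0.184·0.033 = 0.031563 + 0.013464 + 0.083626 + 0.004372 = 0.133025
The ground-station outage-present share is 0.013464 + 0.004372 = 0.017836.
Hence the posterior is 0.017836/0.133025 ≈ 0.1341.

With the extra evidence:
Numerator (weight on configurations with ground-station outage): 0.72·0.033 = 0.023760
Normalizer over all consistent configurations: 0.47·0.967 + 0.72·0.033 = 0.478250
Posterior = 0.023760 / 0.478250 ≈ 0.0497
Conditioning on attitude-control fault lowers the posterior on ground-station outage: the classic explaining-away effect in a common-effect structure.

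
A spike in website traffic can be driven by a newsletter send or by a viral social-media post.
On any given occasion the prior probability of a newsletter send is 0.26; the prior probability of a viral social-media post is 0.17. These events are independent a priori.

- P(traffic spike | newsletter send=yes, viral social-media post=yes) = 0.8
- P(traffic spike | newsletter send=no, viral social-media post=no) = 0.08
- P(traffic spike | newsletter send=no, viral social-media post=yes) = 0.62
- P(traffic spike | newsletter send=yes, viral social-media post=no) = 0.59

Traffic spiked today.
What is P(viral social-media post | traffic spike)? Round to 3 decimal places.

Enumerate the 4 (newsletter send, viral social-media post) configurations and weight by the priors:
  P(traffic spike) = 0.08*0.74*0.83 + 0.62*0.74*0.17 + 0.59*0.26*0.83 + 0.8*0.26*0.17
        = 0.049136 + 0.077996 + 0.127322 + 0.035360 = 0.289814
Configurations with viral social-media post contribute 0.113356, so
  P(viral social-media post | traffic spike) = 0.113356 / 0.289814 ≈ 0.391

P(viral social-media post | traffic spike) ≈ 0.391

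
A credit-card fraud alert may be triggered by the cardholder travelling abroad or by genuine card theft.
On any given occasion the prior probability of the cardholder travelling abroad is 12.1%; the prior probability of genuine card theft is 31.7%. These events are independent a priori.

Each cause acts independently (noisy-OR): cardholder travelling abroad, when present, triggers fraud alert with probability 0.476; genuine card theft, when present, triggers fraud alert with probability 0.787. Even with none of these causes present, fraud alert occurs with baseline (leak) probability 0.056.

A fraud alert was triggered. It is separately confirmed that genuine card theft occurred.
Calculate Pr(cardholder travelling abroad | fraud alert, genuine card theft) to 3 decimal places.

Under noisy-OR, P(fraud alert | causes) = 1 − (1−0.056)·∏(1−qᵢ) over the active causes.
P(fraud alert | genuine card theft) = 0.798928·0.879 + 0.894638·0.121 = 0.702258 + 0.108251 = 0.810509
The cardholder travelling abroad-present share is 0.894638·0.121 = 0.108251.
So P(cardholder travelling abroad | fraud alert, genuine card theft) = 0.108251/0.810509 ≈ 0.134.

Pr(cardholder travelling abroad | fraud alert, genuine card theft) ≈ 0.134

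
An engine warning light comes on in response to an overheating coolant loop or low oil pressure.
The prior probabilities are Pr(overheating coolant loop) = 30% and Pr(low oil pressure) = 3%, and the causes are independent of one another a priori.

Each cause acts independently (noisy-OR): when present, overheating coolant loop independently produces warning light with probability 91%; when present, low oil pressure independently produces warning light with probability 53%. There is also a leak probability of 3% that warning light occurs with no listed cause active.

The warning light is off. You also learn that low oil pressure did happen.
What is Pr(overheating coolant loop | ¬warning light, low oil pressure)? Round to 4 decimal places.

Under noisy-OR, P(warning light | causes) = 1 − (1−0.03)·∏(1−qᵢ) over the active causes.
Weight on overheating coolant loop=true, given the evidence: 0.041031·0.3 = 0.012309
Normalizer over all consistent configurations: 0.4559·0.7 + 0.041031·0.3 = 0.331439
Posterior = 0.012309 / 0.331439 ≈ 0.0371

Pr(overheating coolant loop | ¬warning light, low oil pressure) ≈ 0.0371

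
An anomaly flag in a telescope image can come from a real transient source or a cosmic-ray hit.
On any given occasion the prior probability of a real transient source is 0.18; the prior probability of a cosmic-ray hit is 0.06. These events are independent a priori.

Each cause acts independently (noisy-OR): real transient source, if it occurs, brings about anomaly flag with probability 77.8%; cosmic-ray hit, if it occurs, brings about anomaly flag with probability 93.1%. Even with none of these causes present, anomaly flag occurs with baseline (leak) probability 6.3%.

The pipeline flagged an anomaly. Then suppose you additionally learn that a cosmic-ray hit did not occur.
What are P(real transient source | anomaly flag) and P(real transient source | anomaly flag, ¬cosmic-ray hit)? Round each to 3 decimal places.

P(real transient source | anomaly flag) ≈ 0.605; P(real transient source | anomaly flag, ¬cosmic-ray hit) ≈ 0.734

Under noisy-OR, P(anomaly flag | causes) = 1 − (1−0.063)·∏(1−qᵢ) over the active causes.
P(anomaly flag) = 0.063*0.82*0.94 + 0.935347*0.82*0.06 + 0.791986*0.18*0.94 + 0.985647*0.18*0.06 = 0.048560 + 0.046019 + 0.134004 + 0.010645 = 0.239228
The real transient source-present share is 0.134004 + 0.010645 = 0.144649.
P(real transient source | anomaly flag) = 0.144649 / 0.239228 ≈ 0.605

Now also conditioning on cosmic-ray hit≠true:
P(anomaly flag | ¬cosmic-ray hit) = 0.063*0.82 + 0.791986*0.18 = 0.051660 + 0.142557 = 0.194217
Of this, 0.142557 comes from 0.791986*0.18 (the real transient source=true cases).
P(real transient source | anomaly flag, ¬cosmic-ray hit) = 0.142557 / 0.194217 ≈ 0.734
Ruling out cosmic-ray hit raises the posterior on real transient source — the flip side of explaining away.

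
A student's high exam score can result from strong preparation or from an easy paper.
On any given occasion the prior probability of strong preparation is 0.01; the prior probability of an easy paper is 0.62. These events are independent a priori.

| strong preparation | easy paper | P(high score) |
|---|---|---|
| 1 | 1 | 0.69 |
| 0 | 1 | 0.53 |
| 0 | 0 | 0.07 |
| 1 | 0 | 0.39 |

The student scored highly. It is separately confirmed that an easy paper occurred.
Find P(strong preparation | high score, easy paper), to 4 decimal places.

For the numerator, keep only strong preparation=true terms: 0.69·0.01 = 0.006900
Normalizer over all consistent configurations: 0.53·0.99 + 0.69·0.01 = 0.531600
P(strong preparation | high score, easy paper) = 0.006900/0.531600 ≈ 0.0130

P(strong preparation | high score, easy paper) ≈ 0.0130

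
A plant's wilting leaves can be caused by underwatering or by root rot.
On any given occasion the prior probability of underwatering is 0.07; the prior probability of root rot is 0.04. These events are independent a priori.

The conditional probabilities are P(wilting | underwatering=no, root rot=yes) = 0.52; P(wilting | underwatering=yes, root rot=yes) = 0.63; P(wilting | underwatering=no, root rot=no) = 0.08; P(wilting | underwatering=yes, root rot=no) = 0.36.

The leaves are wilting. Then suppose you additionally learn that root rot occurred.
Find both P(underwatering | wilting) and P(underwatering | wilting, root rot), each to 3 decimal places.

Sum P(wilting|·) weighted by the priors over the 4 (underwatering, root rot) configurations:
  P(wilting) = 0.08*0.93*0.96 + 0.52*0.93*0.04 + 0.36*0.07*0.96 + 0.63*0.07*0.04
        = 0.071424 + 0.019344 + 0.024192 + 0.001764 = 0.116724
Configurations with underwatering contribute 0.025956, so
  P(underwatering | wilting) = 0.025956 / 0.116724 ≈ 0.222

With the extra evidence:
Sum P(wilting|·) weighted by the priors over both values of underwatering:
  P(wilting | root rot) = 0.52*0.93 + 0.63*0.07
        = 0.483600 + 0.044100 = 0.527700
Keeping only the underwatering-present terms gives 0.044100, so
  P(underwatering | wilting, root rot) = 0.044100 / 0.527700 ≈ 0.084

P(underwatering | wilting) ≈ 0.222; P(underwatering | wilting, root rot) ≈ 0.084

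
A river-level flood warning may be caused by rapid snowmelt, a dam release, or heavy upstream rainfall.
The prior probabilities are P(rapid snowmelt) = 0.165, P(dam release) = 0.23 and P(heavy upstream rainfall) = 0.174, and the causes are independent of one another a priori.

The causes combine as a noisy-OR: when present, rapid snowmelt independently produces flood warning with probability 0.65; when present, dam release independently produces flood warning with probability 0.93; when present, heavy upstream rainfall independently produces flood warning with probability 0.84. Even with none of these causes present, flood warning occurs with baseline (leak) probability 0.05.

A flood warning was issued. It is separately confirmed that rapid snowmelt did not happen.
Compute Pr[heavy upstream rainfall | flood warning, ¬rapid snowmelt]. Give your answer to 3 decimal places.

Pr[heavy upstream rainfall | flood warning, ¬rapid snowmelt] ≈ 0.423

Under noisy-OR, P(flood warning | causes) = 1 − (1−0.05)·∏(1−qᵢ) over the active causes.
P(flood warning | ¬rapid snowmelt) = 0.05*0.77*0.826 + 0.848*0.77*0.174 + 0.9335*0.23*0.826 + 0.98936*0.23*0.174 = 0.031801 + 0.113615 + 0.177346 + 0.039594 = 0.362356
Restricting to configurations with heavy upstream rainfall present: 0.113615 + 0.039594 = 0.153209.
Hence the posterior is 0.153209/0.362356 ≈ 0.423.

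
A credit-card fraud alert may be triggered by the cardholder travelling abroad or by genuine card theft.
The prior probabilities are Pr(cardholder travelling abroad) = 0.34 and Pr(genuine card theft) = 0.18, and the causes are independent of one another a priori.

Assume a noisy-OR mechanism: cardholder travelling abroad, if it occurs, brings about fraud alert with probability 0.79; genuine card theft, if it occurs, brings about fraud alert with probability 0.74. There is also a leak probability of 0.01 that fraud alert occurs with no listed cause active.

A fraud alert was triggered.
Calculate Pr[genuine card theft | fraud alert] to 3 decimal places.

Under noisy-OR, P(fraud alert | causes) = 1 − (1−0.01)·∏(1−qᵢ) over the active causes.
By total probability over the 4 (cardholder travelling abroad, genuine card theft) configurations:
  P(fraud alert) = 0.01·0.66·0.82 + 0.7426·0.66·0.18 + 0.7921·0.34·0.82 + 0.945946·0.34·0.18
        = 0.005412 + 0.088221 + 0.220837 + 0.057892 = 0.372362
Configurations with genuine card theft contribute 0.146113, so
  P(genuine card theft | fraud alert) = 0.146113 / 0.372362 ≈ 0.392

Pr[genuine card theft | fraud alert] ≈ 0.392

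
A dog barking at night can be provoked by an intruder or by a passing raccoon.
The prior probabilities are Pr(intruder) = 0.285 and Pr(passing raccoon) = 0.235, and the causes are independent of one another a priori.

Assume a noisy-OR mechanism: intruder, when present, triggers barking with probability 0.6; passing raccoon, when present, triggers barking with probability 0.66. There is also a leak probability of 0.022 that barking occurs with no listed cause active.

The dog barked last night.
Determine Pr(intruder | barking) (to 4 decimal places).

Pr(intruder | barking) ≈ 0.6057

Under noisy-OR, P(barking | causes) = 1 − (1−0.022)·∏(1−qᵢ) over the active causes.
P(barking) = 0.022·0.715·0.765 + 0.66748·0.715·0.235 + 0.6088·0.285·0.765 + 0.866992·0.285·0.235 = 0.012033 + 0.112153 + 0.132734 + 0.058067 = 0.314987
The intruder-present share is 0.132734 + 0.058067 = 0.190801.
Hence the posterior is 0.190801/0.314987 ≈ 0.6057.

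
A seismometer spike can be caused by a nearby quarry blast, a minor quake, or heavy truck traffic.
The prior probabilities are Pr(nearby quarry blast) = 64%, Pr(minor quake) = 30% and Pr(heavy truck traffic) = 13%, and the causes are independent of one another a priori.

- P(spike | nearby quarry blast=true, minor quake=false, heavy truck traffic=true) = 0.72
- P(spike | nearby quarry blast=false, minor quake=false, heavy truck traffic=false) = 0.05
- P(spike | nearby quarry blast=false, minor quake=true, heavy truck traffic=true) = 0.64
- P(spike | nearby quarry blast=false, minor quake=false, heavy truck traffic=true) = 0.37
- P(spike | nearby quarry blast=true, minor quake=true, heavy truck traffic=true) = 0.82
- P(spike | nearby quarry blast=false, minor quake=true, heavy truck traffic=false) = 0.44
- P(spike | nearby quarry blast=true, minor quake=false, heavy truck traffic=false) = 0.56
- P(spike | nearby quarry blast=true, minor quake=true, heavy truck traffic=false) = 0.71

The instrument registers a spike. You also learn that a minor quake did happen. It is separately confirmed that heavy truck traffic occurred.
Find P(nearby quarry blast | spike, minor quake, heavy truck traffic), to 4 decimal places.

P(spike | minor quake, heavy truck traffic) = 0.64×0.36 + 0.82×0.64 = 0.230400 + 0.524800 = 0.755200
Of this, 0.524800 comes from 0.82×0.64 (the nearby quarry blast=true cases).
So P(nearby quarry blast | spike, minor quake, heavy truck traffic) = 0.524800/0.755200 ≈ 0.6949.

P(nearby quarry blast | spike, minor quake, heavy truck traffic) ≈ 0.6949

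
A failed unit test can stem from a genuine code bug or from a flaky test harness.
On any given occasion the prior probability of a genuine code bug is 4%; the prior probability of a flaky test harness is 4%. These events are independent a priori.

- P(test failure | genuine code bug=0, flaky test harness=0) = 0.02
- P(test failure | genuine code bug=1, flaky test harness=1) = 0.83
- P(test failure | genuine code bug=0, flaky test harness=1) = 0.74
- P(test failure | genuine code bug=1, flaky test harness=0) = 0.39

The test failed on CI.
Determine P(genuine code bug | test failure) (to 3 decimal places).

P(genuine code bug | test failure) ≈ 0.258

P(test failure) = 0.02*0.96*0.96 + 0.74*0.96*0.04 + 0.39*0.04*0.96 + 0.83*0.04*0.04 = 0.018432 + 0.028416 + 0.014976 + 0.001328 = 0.063152
Of this, 0.016304 comes from 0.014976 + 0.001328 (the genuine code bug=true cases).
P(genuine code bug | test failure) = 0.016304 / 0.063152 ≈ 0.258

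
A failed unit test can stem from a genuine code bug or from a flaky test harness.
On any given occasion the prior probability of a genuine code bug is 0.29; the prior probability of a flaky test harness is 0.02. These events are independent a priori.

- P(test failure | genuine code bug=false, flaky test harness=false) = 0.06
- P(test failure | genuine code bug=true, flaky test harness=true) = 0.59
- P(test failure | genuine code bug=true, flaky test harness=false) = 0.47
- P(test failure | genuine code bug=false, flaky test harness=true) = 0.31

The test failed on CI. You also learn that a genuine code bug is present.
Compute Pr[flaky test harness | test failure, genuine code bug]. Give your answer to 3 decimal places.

Weight on flaky test harness=true, given the evidence: 0.59×0.02 = 0.011800
Normalizer over all consistent configurations: 0.47×0.98 + 0.59×0.02 = 0.472400
Posterior = 0.011800 / 0.472400 ≈ 0.025

Pr[flaky test harness | test failure, genuine code bug] ≈ 0.025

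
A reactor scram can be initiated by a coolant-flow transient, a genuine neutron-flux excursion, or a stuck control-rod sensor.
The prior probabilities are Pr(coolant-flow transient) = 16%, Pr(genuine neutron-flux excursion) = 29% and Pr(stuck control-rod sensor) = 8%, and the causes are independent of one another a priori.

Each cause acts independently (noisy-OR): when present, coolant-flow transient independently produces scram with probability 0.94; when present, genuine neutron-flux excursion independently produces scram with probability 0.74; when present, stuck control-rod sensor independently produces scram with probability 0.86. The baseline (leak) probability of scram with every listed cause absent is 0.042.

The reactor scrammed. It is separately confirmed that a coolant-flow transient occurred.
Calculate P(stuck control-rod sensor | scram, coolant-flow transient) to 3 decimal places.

Under noisy-OR, P(scram | causes) = 1 − (1−0.042)·∏(1−qᵢ) over the active causes.
Weight on stuck control-rod sensor=true, given the evidence: 0.056343 + 0.023151 = 0.079494
Normalizer over all consistent configurations: 0.94252×0.71×0.92 + 0.991953×0.71×0.08 + 0.985055×0.29×0.92 + 0.997908×0.29×0.08 = 0.957961
P(stuck control-rod sensor | scram, coolant-flow transient) = 0.079494/0.957961 ≈ 0.083

P(stuck control-rod sensor | scram, coolant-flow transient) ≈ 0.083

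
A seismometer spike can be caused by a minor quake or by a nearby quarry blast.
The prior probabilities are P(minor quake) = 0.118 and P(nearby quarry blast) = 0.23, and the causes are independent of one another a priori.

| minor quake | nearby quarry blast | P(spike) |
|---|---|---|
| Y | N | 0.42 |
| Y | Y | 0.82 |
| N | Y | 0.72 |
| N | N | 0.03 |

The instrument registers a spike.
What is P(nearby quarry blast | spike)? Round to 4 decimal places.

P(spike) = 0.03*0.882*0.77 + 0.72*0.882*0.23 + 0.42*0.118*0.77 + 0.82*0.118*0.23 = 0.020374 + 0.146059 + 0.038161 + 0.022255 = 0.226849
Of this, 0.168314 comes from 0.146059 + 0.022255 (the nearby quarry blast=true cases).
Hence the posterior is 0.168314/0.226849 ≈ 0.7420.

P(nearby quarry blast | spike) ≈ 0.7420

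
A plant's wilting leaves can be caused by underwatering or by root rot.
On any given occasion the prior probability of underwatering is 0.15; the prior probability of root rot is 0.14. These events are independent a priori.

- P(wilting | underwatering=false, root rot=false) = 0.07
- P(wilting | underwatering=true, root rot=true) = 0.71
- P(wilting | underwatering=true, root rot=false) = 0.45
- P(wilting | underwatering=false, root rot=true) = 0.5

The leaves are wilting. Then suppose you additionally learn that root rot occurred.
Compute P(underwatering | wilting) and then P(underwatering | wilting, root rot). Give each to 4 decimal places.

Weight on underwatering=true, given the evidence: 0.058050 + 0.014910 = 0.072960
Normalizer over all consistent configurations: 0.07·0.85·0.86 + 0.5·0.85·0.14 + 0.45·0.15·0.86 + 0.71·0.15·0.14 = 0.183630
Posterior = 0.072960 / 0.183630 ≈ 0.3973

Now condition on the additional information:
Weight on underwatering=true, given the evidence: 0.71·0.15 = 0.106500
The normalizing constant is 0.5·0.85 + 0.71·0.15 = 0.531500
Posterior = 0.106500 / 0.531500 ≈ 0.2004

P(underwatering | wilting) ≈ 0.3973; P(underwatering | wilting, root rot) ≈ 0.2004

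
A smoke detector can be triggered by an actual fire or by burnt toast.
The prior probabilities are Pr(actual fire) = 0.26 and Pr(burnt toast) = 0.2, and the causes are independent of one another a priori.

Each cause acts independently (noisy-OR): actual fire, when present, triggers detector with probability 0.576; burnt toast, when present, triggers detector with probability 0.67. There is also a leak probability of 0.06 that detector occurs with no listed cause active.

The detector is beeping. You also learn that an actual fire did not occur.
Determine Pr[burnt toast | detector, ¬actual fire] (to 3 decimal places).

Pr[burnt toast | detector, ¬actual fire] ≈ 0.742

Under noisy-OR, P(detector | causes) = 1 − (1−0.06)·∏(1−qᵢ) over the active causes.
P(detector | ¬actual fire) = 0.06·0.8 + 0.6898·0.2 = 0.048000 + 0.137960 = 0.185960
Restricting to configurations with burnt toast present: 0.6898·0.2 = 0.137960.
P(burnt toast | detector, ¬actual fire) = 0.137960 / 0.185960 ≈ 0.742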